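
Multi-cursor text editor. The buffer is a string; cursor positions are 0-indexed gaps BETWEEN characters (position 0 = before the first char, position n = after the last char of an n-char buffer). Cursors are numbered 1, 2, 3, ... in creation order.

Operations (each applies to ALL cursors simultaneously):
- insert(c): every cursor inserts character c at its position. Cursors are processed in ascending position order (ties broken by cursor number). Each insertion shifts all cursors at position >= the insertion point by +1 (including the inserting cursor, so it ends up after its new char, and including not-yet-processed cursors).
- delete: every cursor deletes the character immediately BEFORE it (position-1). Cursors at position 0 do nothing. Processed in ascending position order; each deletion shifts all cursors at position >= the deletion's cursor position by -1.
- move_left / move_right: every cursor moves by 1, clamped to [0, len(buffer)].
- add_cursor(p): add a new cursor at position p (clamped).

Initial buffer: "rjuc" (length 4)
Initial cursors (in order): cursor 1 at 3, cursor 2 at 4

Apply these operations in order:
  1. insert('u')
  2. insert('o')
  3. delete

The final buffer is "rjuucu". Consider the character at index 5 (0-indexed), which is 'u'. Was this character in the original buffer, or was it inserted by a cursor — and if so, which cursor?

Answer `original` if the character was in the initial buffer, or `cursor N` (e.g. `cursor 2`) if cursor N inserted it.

After op 1 (insert('u')): buffer="rjuucu" (len 6), cursors c1@4 c2@6, authorship ...1.2
After op 2 (insert('o')): buffer="rjuuocuo" (len 8), cursors c1@5 c2@8, authorship ...11.22
After op 3 (delete): buffer="rjuucu" (len 6), cursors c1@4 c2@6, authorship ...1.2
Authorship (.=original, N=cursor N): . . . 1 . 2
Index 5: author = 2

Answer: cursor 2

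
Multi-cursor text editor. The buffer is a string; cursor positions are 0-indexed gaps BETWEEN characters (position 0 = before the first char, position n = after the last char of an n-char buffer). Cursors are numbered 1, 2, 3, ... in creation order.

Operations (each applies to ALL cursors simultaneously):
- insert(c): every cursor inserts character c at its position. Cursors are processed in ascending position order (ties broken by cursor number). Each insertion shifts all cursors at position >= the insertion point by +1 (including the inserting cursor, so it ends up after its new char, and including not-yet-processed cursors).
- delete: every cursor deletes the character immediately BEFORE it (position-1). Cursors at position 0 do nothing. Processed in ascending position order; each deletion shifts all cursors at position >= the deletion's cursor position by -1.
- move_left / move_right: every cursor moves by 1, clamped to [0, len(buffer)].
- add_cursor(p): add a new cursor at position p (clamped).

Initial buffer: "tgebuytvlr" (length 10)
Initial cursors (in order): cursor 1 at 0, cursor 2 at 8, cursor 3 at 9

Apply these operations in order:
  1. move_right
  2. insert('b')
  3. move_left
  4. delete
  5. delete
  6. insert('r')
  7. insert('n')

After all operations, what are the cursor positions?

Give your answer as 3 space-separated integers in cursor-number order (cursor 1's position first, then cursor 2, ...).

Answer: 2 13 13

Derivation:
After op 1 (move_right): buffer="tgebuytvlr" (len 10), cursors c1@1 c2@9 c3@10, authorship ..........
After op 2 (insert('b')): buffer="tbgebuytvlbrb" (len 13), cursors c1@2 c2@11 c3@13, authorship .1........2.3
After op 3 (move_left): buffer="tbgebuytvlbrb" (len 13), cursors c1@1 c2@10 c3@12, authorship .1........2.3
After op 4 (delete): buffer="bgebuytvbb" (len 10), cursors c1@0 c2@8 c3@9, authorship 1.......23
After op 5 (delete): buffer="bgebuytb" (len 8), cursors c1@0 c2@7 c3@7, authorship 1......3
After op 6 (insert('r')): buffer="rbgebuytrrb" (len 11), cursors c1@1 c2@10 c3@10, authorship 11......233
After op 7 (insert('n')): buffer="rnbgebuytrrnnb" (len 14), cursors c1@2 c2@13 c3@13, authorship 111......23233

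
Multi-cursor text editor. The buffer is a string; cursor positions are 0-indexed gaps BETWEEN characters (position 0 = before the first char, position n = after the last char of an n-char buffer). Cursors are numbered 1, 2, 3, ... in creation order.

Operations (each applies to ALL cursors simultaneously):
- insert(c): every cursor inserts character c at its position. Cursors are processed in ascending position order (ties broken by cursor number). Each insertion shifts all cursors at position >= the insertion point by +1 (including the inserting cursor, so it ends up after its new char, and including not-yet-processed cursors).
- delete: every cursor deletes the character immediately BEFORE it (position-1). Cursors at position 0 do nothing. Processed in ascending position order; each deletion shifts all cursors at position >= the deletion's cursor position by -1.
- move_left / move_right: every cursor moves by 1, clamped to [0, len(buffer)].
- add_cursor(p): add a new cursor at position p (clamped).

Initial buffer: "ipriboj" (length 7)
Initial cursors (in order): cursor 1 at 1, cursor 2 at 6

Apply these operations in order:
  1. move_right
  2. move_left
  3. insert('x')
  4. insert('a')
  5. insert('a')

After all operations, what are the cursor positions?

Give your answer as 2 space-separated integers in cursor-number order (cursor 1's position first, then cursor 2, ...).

Answer: 4 12

Derivation:
After op 1 (move_right): buffer="ipriboj" (len 7), cursors c1@2 c2@7, authorship .......
After op 2 (move_left): buffer="ipriboj" (len 7), cursors c1@1 c2@6, authorship .......
After op 3 (insert('x')): buffer="ixpriboxj" (len 9), cursors c1@2 c2@8, authorship .1.....2.
After op 4 (insert('a')): buffer="ixapriboxaj" (len 11), cursors c1@3 c2@10, authorship .11.....22.
After op 5 (insert('a')): buffer="ixaapriboxaaj" (len 13), cursors c1@4 c2@12, authorship .111.....222.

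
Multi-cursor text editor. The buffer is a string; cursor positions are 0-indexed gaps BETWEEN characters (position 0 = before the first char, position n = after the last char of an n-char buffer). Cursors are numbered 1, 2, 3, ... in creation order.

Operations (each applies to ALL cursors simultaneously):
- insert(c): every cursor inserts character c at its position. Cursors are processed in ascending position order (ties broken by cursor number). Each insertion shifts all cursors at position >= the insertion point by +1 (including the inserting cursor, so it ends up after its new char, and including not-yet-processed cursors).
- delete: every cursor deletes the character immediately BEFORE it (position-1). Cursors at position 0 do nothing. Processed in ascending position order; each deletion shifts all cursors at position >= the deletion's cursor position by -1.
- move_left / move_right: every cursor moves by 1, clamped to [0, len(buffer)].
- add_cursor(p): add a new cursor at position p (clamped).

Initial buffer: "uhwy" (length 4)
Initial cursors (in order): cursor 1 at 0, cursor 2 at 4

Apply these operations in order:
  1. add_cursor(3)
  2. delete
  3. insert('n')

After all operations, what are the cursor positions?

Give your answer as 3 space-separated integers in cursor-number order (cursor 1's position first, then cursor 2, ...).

Answer: 1 5 5

Derivation:
After op 1 (add_cursor(3)): buffer="uhwy" (len 4), cursors c1@0 c3@3 c2@4, authorship ....
After op 2 (delete): buffer="uh" (len 2), cursors c1@0 c2@2 c3@2, authorship ..
After op 3 (insert('n')): buffer="nuhnn" (len 5), cursors c1@1 c2@5 c3@5, authorship 1..23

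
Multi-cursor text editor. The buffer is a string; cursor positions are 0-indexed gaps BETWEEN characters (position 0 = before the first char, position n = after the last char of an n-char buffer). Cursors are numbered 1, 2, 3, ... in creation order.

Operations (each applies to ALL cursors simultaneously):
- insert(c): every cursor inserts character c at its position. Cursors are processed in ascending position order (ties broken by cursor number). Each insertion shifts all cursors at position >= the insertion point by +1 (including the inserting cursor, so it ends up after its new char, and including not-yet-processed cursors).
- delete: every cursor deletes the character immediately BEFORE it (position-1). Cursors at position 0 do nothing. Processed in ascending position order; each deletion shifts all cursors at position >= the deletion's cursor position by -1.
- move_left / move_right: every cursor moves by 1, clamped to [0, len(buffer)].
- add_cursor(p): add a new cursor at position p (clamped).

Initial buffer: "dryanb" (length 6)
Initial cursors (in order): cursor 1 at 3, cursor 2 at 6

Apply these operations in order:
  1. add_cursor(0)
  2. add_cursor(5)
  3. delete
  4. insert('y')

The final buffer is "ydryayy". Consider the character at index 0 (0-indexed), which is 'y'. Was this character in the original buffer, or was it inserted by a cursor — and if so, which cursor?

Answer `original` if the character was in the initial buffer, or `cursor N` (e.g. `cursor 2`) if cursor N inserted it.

Answer: cursor 3

Derivation:
After op 1 (add_cursor(0)): buffer="dryanb" (len 6), cursors c3@0 c1@3 c2@6, authorship ......
After op 2 (add_cursor(5)): buffer="dryanb" (len 6), cursors c3@0 c1@3 c4@5 c2@6, authorship ......
After op 3 (delete): buffer="dra" (len 3), cursors c3@0 c1@2 c2@3 c4@3, authorship ...
After op 4 (insert('y')): buffer="ydryayy" (len 7), cursors c3@1 c1@4 c2@7 c4@7, authorship 3..1.24
Authorship (.=original, N=cursor N): 3 . . 1 . 2 4
Index 0: author = 3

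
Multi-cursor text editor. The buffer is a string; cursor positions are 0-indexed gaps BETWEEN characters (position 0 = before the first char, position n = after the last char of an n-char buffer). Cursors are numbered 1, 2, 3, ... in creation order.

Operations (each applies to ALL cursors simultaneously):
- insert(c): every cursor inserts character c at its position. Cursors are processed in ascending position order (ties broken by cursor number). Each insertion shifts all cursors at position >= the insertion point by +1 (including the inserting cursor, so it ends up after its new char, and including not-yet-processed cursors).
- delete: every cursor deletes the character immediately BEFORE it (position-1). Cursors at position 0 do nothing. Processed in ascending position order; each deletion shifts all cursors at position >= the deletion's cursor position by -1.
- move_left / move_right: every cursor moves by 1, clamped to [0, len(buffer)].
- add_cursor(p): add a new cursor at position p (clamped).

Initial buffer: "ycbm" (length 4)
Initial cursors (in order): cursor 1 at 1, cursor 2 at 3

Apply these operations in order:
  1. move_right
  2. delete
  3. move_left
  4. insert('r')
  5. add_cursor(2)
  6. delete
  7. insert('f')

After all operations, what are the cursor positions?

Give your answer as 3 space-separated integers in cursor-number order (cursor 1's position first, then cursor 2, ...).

After op 1 (move_right): buffer="ycbm" (len 4), cursors c1@2 c2@4, authorship ....
After op 2 (delete): buffer="yb" (len 2), cursors c1@1 c2@2, authorship ..
After op 3 (move_left): buffer="yb" (len 2), cursors c1@0 c2@1, authorship ..
After op 4 (insert('r')): buffer="ryrb" (len 4), cursors c1@1 c2@3, authorship 1.2.
After op 5 (add_cursor(2)): buffer="ryrb" (len 4), cursors c1@1 c3@2 c2@3, authorship 1.2.
After op 6 (delete): buffer="b" (len 1), cursors c1@0 c2@0 c3@0, authorship .
After op 7 (insert('f')): buffer="fffb" (len 4), cursors c1@3 c2@3 c3@3, authorship 123.

Answer: 3 3 3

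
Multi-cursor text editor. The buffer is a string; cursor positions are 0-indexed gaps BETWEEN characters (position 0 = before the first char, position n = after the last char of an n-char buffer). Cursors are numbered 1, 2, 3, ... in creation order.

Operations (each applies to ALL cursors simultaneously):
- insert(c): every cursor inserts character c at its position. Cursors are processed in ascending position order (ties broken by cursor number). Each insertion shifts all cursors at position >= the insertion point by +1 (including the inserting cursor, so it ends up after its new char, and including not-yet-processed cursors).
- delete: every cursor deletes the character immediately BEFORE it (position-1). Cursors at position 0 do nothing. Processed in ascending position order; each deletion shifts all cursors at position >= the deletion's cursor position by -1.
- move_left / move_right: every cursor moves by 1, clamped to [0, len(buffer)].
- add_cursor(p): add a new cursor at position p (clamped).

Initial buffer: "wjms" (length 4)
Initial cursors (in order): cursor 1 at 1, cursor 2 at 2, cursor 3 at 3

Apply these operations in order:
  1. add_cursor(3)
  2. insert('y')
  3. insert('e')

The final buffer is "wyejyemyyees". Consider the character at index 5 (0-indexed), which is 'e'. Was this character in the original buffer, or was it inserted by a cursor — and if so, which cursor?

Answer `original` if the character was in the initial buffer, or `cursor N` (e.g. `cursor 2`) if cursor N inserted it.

After op 1 (add_cursor(3)): buffer="wjms" (len 4), cursors c1@1 c2@2 c3@3 c4@3, authorship ....
After op 2 (insert('y')): buffer="wyjymyys" (len 8), cursors c1@2 c2@4 c3@7 c4@7, authorship .1.2.34.
After op 3 (insert('e')): buffer="wyejyemyyees" (len 12), cursors c1@3 c2@6 c3@11 c4@11, authorship .11.22.3434.
Authorship (.=original, N=cursor N): . 1 1 . 2 2 . 3 4 3 4 .
Index 5: author = 2

Answer: cursor 2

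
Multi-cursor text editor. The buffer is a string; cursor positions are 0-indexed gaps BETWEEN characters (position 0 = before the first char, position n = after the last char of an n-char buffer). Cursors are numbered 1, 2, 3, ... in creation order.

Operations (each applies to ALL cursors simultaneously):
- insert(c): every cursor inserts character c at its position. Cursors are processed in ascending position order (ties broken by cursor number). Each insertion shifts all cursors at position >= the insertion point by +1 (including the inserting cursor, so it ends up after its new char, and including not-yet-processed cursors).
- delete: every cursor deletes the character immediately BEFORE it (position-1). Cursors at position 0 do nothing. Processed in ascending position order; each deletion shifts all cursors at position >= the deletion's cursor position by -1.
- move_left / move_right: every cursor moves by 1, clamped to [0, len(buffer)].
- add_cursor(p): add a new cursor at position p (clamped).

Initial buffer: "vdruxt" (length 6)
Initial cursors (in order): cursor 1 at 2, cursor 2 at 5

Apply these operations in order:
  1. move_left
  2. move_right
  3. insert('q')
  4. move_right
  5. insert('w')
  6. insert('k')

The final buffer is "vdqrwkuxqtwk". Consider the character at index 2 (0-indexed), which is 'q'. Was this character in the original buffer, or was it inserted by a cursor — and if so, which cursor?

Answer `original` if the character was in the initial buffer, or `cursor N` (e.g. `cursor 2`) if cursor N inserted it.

Answer: cursor 1

Derivation:
After op 1 (move_left): buffer="vdruxt" (len 6), cursors c1@1 c2@4, authorship ......
After op 2 (move_right): buffer="vdruxt" (len 6), cursors c1@2 c2@5, authorship ......
After op 3 (insert('q')): buffer="vdqruxqt" (len 8), cursors c1@3 c2@7, authorship ..1...2.
After op 4 (move_right): buffer="vdqruxqt" (len 8), cursors c1@4 c2@8, authorship ..1...2.
After op 5 (insert('w')): buffer="vdqrwuxqtw" (len 10), cursors c1@5 c2@10, authorship ..1.1..2.2
After op 6 (insert('k')): buffer="vdqrwkuxqtwk" (len 12), cursors c1@6 c2@12, authorship ..1.11..2.22
Authorship (.=original, N=cursor N): . . 1 . 1 1 . . 2 . 2 2
Index 2: author = 1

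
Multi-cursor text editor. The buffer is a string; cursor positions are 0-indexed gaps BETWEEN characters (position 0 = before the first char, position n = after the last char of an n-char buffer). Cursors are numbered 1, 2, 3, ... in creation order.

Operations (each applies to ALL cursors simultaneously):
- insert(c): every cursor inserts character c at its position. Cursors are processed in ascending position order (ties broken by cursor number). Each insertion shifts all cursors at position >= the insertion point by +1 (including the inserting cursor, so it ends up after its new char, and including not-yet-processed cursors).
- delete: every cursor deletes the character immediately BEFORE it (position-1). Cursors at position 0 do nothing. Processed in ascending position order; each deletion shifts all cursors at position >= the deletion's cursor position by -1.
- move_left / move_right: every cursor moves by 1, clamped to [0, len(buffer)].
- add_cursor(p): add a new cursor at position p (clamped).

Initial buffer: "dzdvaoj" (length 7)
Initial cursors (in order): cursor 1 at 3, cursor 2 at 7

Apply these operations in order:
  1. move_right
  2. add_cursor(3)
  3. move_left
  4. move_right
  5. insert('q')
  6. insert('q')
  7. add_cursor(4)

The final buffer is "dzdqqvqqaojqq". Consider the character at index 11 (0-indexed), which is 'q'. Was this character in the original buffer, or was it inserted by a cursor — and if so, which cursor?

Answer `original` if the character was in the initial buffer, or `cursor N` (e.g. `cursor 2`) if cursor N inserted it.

After op 1 (move_right): buffer="dzdvaoj" (len 7), cursors c1@4 c2@7, authorship .......
After op 2 (add_cursor(3)): buffer="dzdvaoj" (len 7), cursors c3@3 c1@4 c2@7, authorship .......
After op 3 (move_left): buffer="dzdvaoj" (len 7), cursors c3@2 c1@3 c2@6, authorship .......
After op 4 (move_right): buffer="dzdvaoj" (len 7), cursors c3@3 c1@4 c2@7, authorship .......
After op 5 (insert('q')): buffer="dzdqvqaojq" (len 10), cursors c3@4 c1@6 c2@10, authorship ...3.1...2
After op 6 (insert('q')): buffer="dzdqqvqqaojqq" (len 13), cursors c3@5 c1@8 c2@13, authorship ...33.11...22
After op 7 (add_cursor(4)): buffer="dzdqqvqqaojqq" (len 13), cursors c4@4 c3@5 c1@8 c2@13, authorship ...33.11...22
Authorship (.=original, N=cursor N): . . . 3 3 . 1 1 . . . 2 2
Index 11: author = 2

Answer: cursor 2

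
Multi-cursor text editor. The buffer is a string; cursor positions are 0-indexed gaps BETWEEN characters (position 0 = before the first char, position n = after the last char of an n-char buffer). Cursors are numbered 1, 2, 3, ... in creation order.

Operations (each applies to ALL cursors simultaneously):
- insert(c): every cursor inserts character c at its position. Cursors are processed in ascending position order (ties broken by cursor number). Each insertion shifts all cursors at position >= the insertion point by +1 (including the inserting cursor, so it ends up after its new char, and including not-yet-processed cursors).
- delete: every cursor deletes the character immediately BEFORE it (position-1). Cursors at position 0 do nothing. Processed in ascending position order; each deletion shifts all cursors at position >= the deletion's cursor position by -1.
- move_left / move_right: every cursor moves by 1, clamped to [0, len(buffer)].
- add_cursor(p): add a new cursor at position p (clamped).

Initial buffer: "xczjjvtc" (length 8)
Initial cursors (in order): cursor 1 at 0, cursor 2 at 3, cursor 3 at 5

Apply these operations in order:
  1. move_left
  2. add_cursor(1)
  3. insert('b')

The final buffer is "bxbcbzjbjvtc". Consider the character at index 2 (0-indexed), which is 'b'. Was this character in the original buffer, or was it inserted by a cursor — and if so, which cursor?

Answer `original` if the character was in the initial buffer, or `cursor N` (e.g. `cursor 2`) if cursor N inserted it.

After op 1 (move_left): buffer="xczjjvtc" (len 8), cursors c1@0 c2@2 c3@4, authorship ........
After op 2 (add_cursor(1)): buffer="xczjjvtc" (len 8), cursors c1@0 c4@1 c2@2 c3@4, authorship ........
After op 3 (insert('b')): buffer="bxbcbzjbjvtc" (len 12), cursors c1@1 c4@3 c2@5 c3@8, authorship 1.4.2..3....
Authorship (.=original, N=cursor N): 1 . 4 . 2 . . 3 . . . .
Index 2: author = 4

Answer: cursor 4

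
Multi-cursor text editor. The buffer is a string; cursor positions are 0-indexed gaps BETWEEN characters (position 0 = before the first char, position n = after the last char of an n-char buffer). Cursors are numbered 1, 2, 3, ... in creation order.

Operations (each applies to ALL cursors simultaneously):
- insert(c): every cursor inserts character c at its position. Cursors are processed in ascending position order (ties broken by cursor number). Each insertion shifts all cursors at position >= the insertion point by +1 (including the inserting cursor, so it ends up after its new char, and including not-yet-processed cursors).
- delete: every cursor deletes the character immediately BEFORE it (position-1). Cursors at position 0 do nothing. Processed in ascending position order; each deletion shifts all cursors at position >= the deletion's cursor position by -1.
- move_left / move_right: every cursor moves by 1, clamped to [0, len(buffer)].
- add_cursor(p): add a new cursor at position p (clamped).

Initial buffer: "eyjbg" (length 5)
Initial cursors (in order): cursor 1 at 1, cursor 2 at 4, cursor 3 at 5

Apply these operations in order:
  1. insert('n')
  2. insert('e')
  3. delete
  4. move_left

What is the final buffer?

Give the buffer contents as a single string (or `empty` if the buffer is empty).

Answer: enyjbngn

Derivation:
After op 1 (insert('n')): buffer="enyjbngn" (len 8), cursors c1@2 c2@6 c3@8, authorship .1...2.3
After op 2 (insert('e')): buffer="eneyjbnegne" (len 11), cursors c1@3 c2@8 c3@11, authorship .11...22.33
After op 3 (delete): buffer="enyjbngn" (len 8), cursors c1@2 c2@6 c3@8, authorship .1...2.3
After op 4 (move_left): buffer="enyjbngn" (len 8), cursors c1@1 c2@5 c3@7, authorship .1...2.3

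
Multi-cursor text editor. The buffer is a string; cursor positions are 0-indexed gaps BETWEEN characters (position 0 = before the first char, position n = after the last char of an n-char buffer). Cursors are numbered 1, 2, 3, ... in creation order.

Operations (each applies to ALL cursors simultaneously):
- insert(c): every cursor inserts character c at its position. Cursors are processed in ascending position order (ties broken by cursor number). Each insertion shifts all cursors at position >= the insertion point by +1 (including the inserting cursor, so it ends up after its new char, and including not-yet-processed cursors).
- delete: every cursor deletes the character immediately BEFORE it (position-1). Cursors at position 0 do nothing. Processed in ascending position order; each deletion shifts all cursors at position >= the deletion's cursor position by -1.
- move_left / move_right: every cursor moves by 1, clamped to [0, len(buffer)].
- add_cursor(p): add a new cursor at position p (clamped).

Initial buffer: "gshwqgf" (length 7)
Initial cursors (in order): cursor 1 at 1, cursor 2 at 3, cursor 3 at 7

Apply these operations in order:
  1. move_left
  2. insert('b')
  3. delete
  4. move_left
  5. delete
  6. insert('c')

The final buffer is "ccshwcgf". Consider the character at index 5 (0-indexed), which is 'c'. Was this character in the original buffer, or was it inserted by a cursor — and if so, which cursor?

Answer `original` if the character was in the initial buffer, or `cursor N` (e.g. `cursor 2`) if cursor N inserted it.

After op 1 (move_left): buffer="gshwqgf" (len 7), cursors c1@0 c2@2 c3@6, authorship .......
After op 2 (insert('b')): buffer="bgsbhwqgbf" (len 10), cursors c1@1 c2@4 c3@9, authorship 1..2....3.
After op 3 (delete): buffer="gshwqgf" (len 7), cursors c1@0 c2@2 c3@6, authorship .......
After op 4 (move_left): buffer="gshwqgf" (len 7), cursors c1@0 c2@1 c3@5, authorship .......
After op 5 (delete): buffer="shwgf" (len 5), cursors c1@0 c2@0 c3@3, authorship .....
After op 6 (insert('c')): buffer="ccshwcgf" (len 8), cursors c1@2 c2@2 c3@6, authorship 12...3..
Authorship (.=original, N=cursor N): 1 2 . . . 3 . .
Index 5: author = 3

Answer: cursor 3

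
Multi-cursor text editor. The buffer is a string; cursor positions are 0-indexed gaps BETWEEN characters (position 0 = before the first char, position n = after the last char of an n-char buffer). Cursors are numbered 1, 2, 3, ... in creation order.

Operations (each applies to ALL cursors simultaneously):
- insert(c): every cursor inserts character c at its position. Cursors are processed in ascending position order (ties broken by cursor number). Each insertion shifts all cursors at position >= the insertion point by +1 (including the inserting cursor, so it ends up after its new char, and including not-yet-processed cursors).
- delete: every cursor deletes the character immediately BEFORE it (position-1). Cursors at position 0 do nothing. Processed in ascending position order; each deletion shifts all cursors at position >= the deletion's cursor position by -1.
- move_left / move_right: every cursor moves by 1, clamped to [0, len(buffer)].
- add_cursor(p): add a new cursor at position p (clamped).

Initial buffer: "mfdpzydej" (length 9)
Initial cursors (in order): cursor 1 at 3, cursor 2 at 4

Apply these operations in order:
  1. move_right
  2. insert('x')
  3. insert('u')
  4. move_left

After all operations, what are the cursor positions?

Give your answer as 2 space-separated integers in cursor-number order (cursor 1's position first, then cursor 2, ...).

After op 1 (move_right): buffer="mfdpzydej" (len 9), cursors c1@4 c2@5, authorship .........
After op 2 (insert('x')): buffer="mfdpxzxydej" (len 11), cursors c1@5 c2@7, authorship ....1.2....
After op 3 (insert('u')): buffer="mfdpxuzxuydej" (len 13), cursors c1@6 c2@9, authorship ....11.22....
After op 4 (move_left): buffer="mfdpxuzxuydej" (len 13), cursors c1@5 c2@8, authorship ....11.22....

Answer: 5 8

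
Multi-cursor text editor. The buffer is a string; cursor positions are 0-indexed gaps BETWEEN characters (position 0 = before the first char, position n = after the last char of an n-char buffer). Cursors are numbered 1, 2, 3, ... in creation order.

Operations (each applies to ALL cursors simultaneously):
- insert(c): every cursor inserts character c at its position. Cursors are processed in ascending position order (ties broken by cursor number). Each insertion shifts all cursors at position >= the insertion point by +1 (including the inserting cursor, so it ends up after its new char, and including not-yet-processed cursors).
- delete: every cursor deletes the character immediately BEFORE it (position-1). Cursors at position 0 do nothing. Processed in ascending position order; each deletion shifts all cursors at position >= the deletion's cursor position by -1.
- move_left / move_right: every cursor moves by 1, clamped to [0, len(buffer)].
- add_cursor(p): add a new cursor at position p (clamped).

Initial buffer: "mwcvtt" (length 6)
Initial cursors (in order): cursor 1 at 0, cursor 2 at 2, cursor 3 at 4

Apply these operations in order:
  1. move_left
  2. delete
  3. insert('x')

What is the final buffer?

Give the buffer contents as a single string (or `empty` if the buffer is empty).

After op 1 (move_left): buffer="mwcvtt" (len 6), cursors c1@0 c2@1 c3@3, authorship ......
After op 2 (delete): buffer="wvtt" (len 4), cursors c1@0 c2@0 c3@1, authorship ....
After op 3 (insert('x')): buffer="xxwxvtt" (len 7), cursors c1@2 c2@2 c3@4, authorship 12.3...

Answer: xxwxvtt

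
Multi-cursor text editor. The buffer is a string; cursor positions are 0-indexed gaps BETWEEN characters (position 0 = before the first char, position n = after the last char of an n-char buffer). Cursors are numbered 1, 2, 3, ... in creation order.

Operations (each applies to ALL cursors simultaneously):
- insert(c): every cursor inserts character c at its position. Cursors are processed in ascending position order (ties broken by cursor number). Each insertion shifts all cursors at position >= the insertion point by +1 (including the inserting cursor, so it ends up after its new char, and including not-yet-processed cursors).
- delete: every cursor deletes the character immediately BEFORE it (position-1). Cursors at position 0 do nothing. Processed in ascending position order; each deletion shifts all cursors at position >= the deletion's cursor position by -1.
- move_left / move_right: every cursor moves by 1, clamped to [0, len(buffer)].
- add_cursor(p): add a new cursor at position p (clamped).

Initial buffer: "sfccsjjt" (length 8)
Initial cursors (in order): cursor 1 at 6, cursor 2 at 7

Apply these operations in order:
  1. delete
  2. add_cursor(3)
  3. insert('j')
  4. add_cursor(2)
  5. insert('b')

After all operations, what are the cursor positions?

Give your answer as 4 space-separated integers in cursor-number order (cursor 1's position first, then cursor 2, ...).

Answer: 12 12 6 3

Derivation:
After op 1 (delete): buffer="sfccst" (len 6), cursors c1@5 c2@5, authorship ......
After op 2 (add_cursor(3)): buffer="sfccst" (len 6), cursors c3@3 c1@5 c2@5, authorship ......
After op 3 (insert('j')): buffer="sfcjcsjjt" (len 9), cursors c3@4 c1@8 c2@8, authorship ...3..12.
After op 4 (add_cursor(2)): buffer="sfcjcsjjt" (len 9), cursors c4@2 c3@4 c1@8 c2@8, authorship ...3..12.
After op 5 (insert('b')): buffer="sfbcjbcsjjbbt" (len 13), cursors c4@3 c3@6 c1@12 c2@12, authorship ..4.33..1212.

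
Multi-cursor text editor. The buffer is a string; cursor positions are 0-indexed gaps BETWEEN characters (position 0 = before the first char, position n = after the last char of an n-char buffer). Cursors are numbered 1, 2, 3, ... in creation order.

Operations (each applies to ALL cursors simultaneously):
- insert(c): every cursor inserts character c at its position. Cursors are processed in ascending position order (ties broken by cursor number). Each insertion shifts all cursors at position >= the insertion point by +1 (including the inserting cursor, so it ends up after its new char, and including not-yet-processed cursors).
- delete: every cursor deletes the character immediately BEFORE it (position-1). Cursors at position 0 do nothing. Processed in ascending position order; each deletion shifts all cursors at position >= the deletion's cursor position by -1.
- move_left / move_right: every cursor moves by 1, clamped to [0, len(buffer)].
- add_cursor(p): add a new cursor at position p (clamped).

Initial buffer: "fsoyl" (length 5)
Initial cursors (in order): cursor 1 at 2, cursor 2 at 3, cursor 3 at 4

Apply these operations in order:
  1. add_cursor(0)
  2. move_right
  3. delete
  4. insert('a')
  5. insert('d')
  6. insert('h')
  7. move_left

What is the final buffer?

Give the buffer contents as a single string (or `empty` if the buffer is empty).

After op 1 (add_cursor(0)): buffer="fsoyl" (len 5), cursors c4@0 c1@2 c2@3 c3@4, authorship .....
After op 2 (move_right): buffer="fsoyl" (len 5), cursors c4@1 c1@3 c2@4 c3@5, authorship .....
After op 3 (delete): buffer="s" (len 1), cursors c4@0 c1@1 c2@1 c3@1, authorship .
After op 4 (insert('a')): buffer="asaaa" (len 5), cursors c4@1 c1@5 c2@5 c3@5, authorship 4.123
After op 5 (insert('d')): buffer="adsaaaddd" (len 9), cursors c4@2 c1@9 c2@9 c3@9, authorship 44.123123
After op 6 (insert('h')): buffer="adhsaaadddhhh" (len 13), cursors c4@3 c1@13 c2@13 c3@13, authorship 444.123123123
After op 7 (move_left): buffer="adhsaaadddhhh" (len 13), cursors c4@2 c1@12 c2@12 c3@12, authorship 444.123123123

Answer: adhsaaadddhhh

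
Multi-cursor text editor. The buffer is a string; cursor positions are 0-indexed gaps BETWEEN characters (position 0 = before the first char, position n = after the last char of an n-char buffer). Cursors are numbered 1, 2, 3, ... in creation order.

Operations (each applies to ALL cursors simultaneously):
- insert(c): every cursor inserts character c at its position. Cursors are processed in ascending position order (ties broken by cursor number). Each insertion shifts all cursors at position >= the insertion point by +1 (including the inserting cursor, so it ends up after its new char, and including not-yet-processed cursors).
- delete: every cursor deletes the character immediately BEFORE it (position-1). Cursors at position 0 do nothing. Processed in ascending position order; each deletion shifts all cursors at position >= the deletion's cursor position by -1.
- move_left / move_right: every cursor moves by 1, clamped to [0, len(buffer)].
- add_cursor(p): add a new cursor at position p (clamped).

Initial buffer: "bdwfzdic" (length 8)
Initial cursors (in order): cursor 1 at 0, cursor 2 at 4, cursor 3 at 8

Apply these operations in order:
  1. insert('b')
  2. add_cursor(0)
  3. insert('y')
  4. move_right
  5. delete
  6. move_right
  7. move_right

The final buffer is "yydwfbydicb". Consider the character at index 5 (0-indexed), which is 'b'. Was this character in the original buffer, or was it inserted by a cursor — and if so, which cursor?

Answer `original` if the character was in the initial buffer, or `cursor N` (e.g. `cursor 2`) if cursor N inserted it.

After op 1 (insert('b')): buffer="bbdwfbzdicb" (len 11), cursors c1@1 c2@6 c3@11, authorship 1....2....3
After op 2 (add_cursor(0)): buffer="bbdwfbzdicb" (len 11), cursors c4@0 c1@1 c2@6 c3@11, authorship 1....2....3
After op 3 (insert('y')): buffer="ybybdwfbyzdicby" (len 15), cursors c4@1 c1@3 c2@9 c3@15, authorship 411....22....33
After op 4 (move_right): buffer="ybybdwfbyzdicby" (len 15), cursors c4@2 c1@4 c2@10 c3@15, authorship 411....22....33
After op 5 (delete): buffer="yydwfbydicb" (len 11), cursors c4@1 c1@2 c2@7 c3@11, authorship 41...22...3
After op 6 (move_right): buffer="yydwfbydicb" (len 11), cursors c4@2 c1@3 c2@8 c3@11, authorship 41...22...3
After op 7 (move_right): buffer="yydwfbydicb" (len 11), cursors c4@3 c1@4 c2@9 c3@11, authorship 41...22...3
Authorship (.=original, N=cursor N): 4 1 . . . 2 2 . . . 3
Index 5: author = 2

Answer: cursor 2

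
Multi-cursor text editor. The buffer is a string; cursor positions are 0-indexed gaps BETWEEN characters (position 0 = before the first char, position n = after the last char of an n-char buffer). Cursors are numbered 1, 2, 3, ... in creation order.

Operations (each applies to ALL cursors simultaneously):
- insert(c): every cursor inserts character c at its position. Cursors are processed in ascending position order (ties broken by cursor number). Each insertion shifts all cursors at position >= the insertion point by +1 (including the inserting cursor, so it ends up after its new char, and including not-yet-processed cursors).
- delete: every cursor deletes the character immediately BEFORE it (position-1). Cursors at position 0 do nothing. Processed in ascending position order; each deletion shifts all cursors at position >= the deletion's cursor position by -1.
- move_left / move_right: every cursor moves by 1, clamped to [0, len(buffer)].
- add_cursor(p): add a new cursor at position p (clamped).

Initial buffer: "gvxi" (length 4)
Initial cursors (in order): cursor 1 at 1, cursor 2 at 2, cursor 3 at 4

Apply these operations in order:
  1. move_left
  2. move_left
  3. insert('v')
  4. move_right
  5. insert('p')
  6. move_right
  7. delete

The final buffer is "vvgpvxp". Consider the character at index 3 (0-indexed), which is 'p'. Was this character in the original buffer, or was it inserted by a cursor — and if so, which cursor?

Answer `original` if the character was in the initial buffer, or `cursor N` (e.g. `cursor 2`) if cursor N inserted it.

After op 1 (move_left): buffer="gvxi" (len 4), cursors c1@0 c2@1 c3@3, authorship ....
After op 2 (move_left): buffer="gvxi" (len 4), cursors c1@0 c2@0 c3@2, authorship ....
After op 3 (insert('v')): buffer="vvgvvxi" (len 7), cursors c1@2 c2@2 c3@5, authorship 12..3..
After op 4 (move_right): buffer="vvgvvxi" (len 7), cursors c1@3 c2@3 c3@6, authorship 12..3..
After op 5 (insert('p')): buffer="vvgppvvxpi" (len 10), cursors c1@5 c2@5 c3@9, authorship 12.12.3.3.
After op 6 (move_right): buffer="vvgppvvxpi" (len 10), cursors c1@6 c2@6 c3@10, authorship 12.12.3.3.
After op 7 (delete): buffer="vvgpvxp" (len 7), cursors c1@4 c2@4 c3@7, authorship 12.13.3
Authorship (.=original, N=cursor N): 1 2 . 1 3 . 3
Index 3: author = 1

Answer: cursor 1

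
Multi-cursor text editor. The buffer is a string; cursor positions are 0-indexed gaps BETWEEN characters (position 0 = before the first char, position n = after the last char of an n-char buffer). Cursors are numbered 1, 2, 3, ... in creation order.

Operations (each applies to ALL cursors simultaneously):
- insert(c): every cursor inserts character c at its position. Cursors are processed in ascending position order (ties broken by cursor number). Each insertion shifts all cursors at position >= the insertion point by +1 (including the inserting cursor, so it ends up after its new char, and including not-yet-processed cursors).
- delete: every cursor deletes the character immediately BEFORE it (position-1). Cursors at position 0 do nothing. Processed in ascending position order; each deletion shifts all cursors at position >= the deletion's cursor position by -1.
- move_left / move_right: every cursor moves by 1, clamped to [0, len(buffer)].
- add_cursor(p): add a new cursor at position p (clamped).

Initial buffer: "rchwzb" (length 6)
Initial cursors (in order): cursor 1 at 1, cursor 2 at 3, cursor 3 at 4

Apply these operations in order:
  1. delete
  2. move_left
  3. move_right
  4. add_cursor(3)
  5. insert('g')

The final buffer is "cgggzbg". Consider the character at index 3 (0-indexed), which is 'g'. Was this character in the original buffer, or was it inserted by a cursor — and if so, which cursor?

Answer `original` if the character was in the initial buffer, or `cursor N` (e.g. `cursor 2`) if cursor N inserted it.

Answer: cursor 3

Derivation:
After op 1 (delete): buffer="czb" (len 3), cursors c1@0 c2@1 c3@1, authorship ...
After op 2 (move_left): buffer="czb" (len 3), cursors c1@0 c2@0 c3@0, authorship ...
After op 3 (move_right): buffer="czb" (len 3), cursors c1@1 c2@1 c3@1, authorship ...
After op 4 (add_cursor(3)): buffer="czb" (len 3), cursors c1@1 c2@1 c3@1 c4@3, authorship ...
After op 5 (insert('g')): buffer="cgggzbg" (len 7), cursors c1@4 c2@4 c3@4 c4@7, authorship .123..4
Authorship (.=original, N=cursor N): . 1 2 3 . . 4
Index 3: author = 3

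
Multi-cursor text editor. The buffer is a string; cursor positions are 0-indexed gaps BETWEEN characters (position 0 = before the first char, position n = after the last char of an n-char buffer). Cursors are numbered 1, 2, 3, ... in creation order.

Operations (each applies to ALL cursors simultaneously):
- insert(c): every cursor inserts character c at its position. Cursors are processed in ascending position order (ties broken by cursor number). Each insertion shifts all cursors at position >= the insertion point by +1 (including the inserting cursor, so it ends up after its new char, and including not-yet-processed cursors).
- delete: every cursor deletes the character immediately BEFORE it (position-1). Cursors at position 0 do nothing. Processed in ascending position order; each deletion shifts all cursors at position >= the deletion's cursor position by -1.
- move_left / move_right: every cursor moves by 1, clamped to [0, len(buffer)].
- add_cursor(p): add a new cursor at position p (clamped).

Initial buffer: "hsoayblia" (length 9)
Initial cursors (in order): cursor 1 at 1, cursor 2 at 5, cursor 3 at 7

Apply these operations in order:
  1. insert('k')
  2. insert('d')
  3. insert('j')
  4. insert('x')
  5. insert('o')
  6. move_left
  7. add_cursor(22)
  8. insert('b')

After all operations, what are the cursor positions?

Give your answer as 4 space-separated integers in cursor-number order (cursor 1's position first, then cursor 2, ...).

Answer: 6 16 24 26

Derivation:
After op 1 (insert('k')): buffer="hksoaykblkia" (len 12), cursors c1@2 c2@7 c3@10, authorship .1....2..3..
After op 2 (insert('d')): buffer="hkdsoaykdblkdia" (len 15), cursors c1@3 c2@9 c3@13, authorship .11....22..33..
After op 3 (insert('j')): buffer="hkdjsoaykdjblkdjia" (len 18), cursors c1@4 c2@11 c3@16, authorship .111....222..333..
After op 4 (insert('x')): buffer="hkdjxsoaykdjxblkdjxia" (len 21), cursors c1@5 c2@13 c3@19, authorship .1111....2222..3333..
After op 5 (insert('o')): buffer="hkdjxosoaykdjxoblkdjxoia" (len 24), cursors c1@6 c2@15 c3@22, authorship .11111....22222..33333..
After op 6 (move_left): buffer="hkdjxosoaykdjxoblkdjxoia" (len 24), cursors c1@5 c2@14 c3@21, authorship .11111....22222..33333..
After op 7 (add_cursor(22)): buffer="hkdjxosoaykdjxoblkdjxoia" (len 24), cursors c1@5 c2@14 c3@21 c4@22, authorship .11111....22222..33333..
After op 8 (insert('b')): buffer="hkdjxbosoaykdjxboblkdjxbobia" (len 28), cursors c1@6 c2@16 c3@24 c4@26, authorship .111111....222222..3333334..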